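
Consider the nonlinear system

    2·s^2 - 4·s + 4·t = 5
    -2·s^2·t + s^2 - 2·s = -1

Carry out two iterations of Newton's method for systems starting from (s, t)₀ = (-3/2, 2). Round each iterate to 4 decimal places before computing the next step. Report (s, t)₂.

At (-3/2, 2): F = (13.5000, -2.7500).
Jacobian J = [[4·s - 4, 4], [-4·s·t + 2·s - 2, -2·s^2]].
At the point, J = [[-10.0000, 4.0000], [7.0000, -4.5000]] (det J = 17.0000).
Solving J·Δ = −F gives Δ = (2.9265, 3.9412).
Then the next iterate is (s, t)₁ = (1.4265, 5.9412).
Round to (1.4265, 5.9412) and repeat: F = (17.128605, -23.997620), J = [[1.7060, 4.0000], [-33.047487, -4.069805]].
Δ = (-0.2098, -4.1927), so (s, t)₂ = (1.2167, 1.7485).

(1.2167, 1.7485)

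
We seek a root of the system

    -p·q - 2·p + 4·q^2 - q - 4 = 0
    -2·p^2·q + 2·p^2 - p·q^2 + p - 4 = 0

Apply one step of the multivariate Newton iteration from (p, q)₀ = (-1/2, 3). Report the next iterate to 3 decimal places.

(-1.755, 1.393)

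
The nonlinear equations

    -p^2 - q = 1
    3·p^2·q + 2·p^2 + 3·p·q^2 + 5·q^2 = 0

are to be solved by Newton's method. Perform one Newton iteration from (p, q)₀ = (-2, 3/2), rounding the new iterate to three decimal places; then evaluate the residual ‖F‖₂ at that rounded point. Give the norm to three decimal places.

At (-2, 3/2): F = (-6.500, 23.750).
Jacobian J = [[-2·p, -1], [6·p·q + 4·p + 3·q^2, 3·p^2 + 6·p·q + 10·q]].
At the point, J = [[4.000, -1.000], [-19.250, 9.000]] (det J = 16.750).
Solving J·Δ = −F gives Δ = (2.075, 1.799).
Then the next iterate is (p, q)₁ = (0.075, 3.299).
Re-evaluating at (0.075, 3.299): F = (-4.30462, 56.93269), so ‖F‖₂ = 57.095.

57.095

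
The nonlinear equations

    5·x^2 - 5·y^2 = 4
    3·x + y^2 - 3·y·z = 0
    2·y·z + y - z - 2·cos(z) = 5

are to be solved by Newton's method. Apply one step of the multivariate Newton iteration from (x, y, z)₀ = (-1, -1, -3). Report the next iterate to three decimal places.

(0.009, 0.409, -3.628)

At (-1, -1, -3): F = (-4.000, -11.000, 4.97998).
Jacobian J = [[10·x, -10·y, 0], [3, 2·y - 3·z, -3·y], [0, 2·z + 1, 2·y + 2·sin(z) - 1]].
At the point, J = [[-10.000, 10.000, 0.000], [3.000, 7.000, 3.000], [0.000, -5.000, -3.28224]] (det J = 178.22400).
Solving J·Δ = −F gives Δ = (1.009, 1.409, -0.628).
Then the next iterate is (x, y, z)₁ = (0.009, 0.409, -3.628).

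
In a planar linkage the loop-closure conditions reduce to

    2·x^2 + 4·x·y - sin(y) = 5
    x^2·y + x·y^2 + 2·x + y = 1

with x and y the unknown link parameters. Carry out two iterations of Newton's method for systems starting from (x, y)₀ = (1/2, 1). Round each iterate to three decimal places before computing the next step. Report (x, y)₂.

At (1/2, 1): F = (-3.34147, 1.750).
Jacobian J = [[4·x + 4·y, 4·x - cos(y)], [2·x·y + y^2 + 2, x^2 + 2·x·y + 1]].
At the point, J = [[6.000, 1.45970], [4.000, 2.250]] (det J = 7.66121).
Solving J·Δ = −F gives Δ = (1.315, -3.115).
Then the next iterate is (x, y)₁ = (1.815, -2.115).
Round to (1.815, -2.115) and repeat: F = (-12.91091, 1.66662), J = [[-1.200, 7.77774], [-1.20422, -3.38323]].
Δ = (-2.288, 1.307), so (x, y)₂ = (-0.473, -0.808).

(-0.473, -0.808)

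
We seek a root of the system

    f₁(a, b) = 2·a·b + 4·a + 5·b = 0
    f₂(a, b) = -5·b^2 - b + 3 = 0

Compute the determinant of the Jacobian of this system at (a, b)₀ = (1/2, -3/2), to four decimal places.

14.0000

J = [[2·b + 4, 2·a + 5], [0, -10·b - 1]].
At the point, J = [[1.0000, 6.0000], [0.0000, 14.0000]].
det J = 14.0000.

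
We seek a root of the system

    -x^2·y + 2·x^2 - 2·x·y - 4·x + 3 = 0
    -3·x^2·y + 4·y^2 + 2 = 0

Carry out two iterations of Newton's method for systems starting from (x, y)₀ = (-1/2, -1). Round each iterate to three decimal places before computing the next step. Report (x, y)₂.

(2.613, 0.815)

At (-1/2, -1): F = (4.750, 6.750).
Jacobian J = [[-2·x·y + 4·x - 2·y - 4, -x^2 - 2·x], [-6·x·y, -3·x^2 + 8·y]].
At the point, J = [[-5.000, 0.750], [-3.000, -8.750]] (det J = 46.000).
Solving J·Δ = −F gives Δ = (1.014, 0.424).
Then the next iterate is (x, y)₁ = (0.514, -0.576).
Round to (0.514, -0.576) and repeat: F = (2.21670, 3.78363), J = [[-0.19987, -1.29220], [1.77638, -5.40059]].
Δ = (2.099, 1.391), so (x, y)₂ = (2.613, 0.815).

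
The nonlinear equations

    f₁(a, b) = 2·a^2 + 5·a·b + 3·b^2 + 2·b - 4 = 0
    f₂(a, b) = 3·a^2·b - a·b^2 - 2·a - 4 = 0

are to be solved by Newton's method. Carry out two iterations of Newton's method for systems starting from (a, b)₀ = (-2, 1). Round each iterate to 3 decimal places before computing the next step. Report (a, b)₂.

(-1.569, 0.164)

At (-2, 1): F = (-1.000, 14.000).
Jacobian J = [[4·a + 5·b, 5·a + 6·b + 2], [6·a·b - b^2 - 2, 3·a^2 - 2·a·b]].
At the point, J = [[-3.000, -2.000], [-15.000, 16.000]] (det J = -78.000).
Solving J·Δ = −F gives Δ = (0.154, -0.731).
Then the next iterate is (a, b)₁ = (-1.846, 0.269).
Round to (-1.846, 0.269) and repeat: F = (1.08765, 2.57561), J = [[-6.039, -5.616], [-5.05180, 11.21630]].
Δ = (0.277, -0.105), so (a, b)₂ = (-1.569, 0.164).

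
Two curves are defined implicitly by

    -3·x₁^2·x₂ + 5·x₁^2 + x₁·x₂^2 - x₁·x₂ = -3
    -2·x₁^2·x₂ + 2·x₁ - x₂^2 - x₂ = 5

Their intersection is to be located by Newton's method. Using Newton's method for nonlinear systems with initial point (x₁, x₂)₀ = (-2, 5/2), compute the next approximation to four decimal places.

At (-2, 5/2): F = (-14.5000, -37.7500).
Jacobian J = [[-6·x₁·x₂ + 10·x₁ + x₂^2 - x₂, -3·x₁^2 + 2·x₁·x₂ - x₁], [-4·x₁·x₂ + 2, -2·x₁^2 - 2·x₂ - 1]].
At the point, J = [[13.7500, -20.0000], [22.0000, -14.0000]] (det J = 247.5000).
Solving J·Δ = −F gives Δ = (2.2303, 0.8083).
Then the next iterate is (x₁, x₂)₁ = (0.2303, 3.3083).

(0.2303, 3.3083)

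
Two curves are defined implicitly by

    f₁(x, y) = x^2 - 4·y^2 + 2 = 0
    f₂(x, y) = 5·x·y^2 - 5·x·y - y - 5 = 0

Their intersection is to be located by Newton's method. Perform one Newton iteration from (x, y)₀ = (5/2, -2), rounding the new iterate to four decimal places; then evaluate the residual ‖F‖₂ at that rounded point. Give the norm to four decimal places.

20.0443

At (5/2, -2): F = (-7.7500, 72.0000).
Jacobian J = [[2·x, -8·y], [5·y^2 - 5·y, 10·x·y - 5·x - 1]].
At the point, J = [[5.0000, 16.0000], [30.0000, -63.5000]] (det J = -797.5000).
Solving J·Δ = −F gives Δ = (-0.8274, 0.7429).
Then the next iterate is (x, y)₁ = (1.6726, -1.2571).
Re-evaluating at (1.6726, -1.2571): F = (-1.523611, 19.986280), so ‖F‖₂ = 20.0443.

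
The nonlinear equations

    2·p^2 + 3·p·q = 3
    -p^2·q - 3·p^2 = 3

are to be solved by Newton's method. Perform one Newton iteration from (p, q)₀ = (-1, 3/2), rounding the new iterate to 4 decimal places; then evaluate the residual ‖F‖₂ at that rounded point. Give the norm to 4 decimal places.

4.1849

At (-1, 3/2): F = (-5.5000, -7.5000).
Jacobian J = [[4·p + 3·q, 3·p], [-2·p·q - 6·p, -p^2]].
At the point, J = [[0.5000, -3.0000], [9.0000, -1.0000]] (det J = 26.5000).
Solving J·Δ = −F gives Δ = (0.6415, -1.7264).
Then the next iterate is (p, q)₁ = (-0.3585, -0.2264).
Re-evaluating at (-0.3585, -0.2264): F = (-2.499462, -3.356469), so ‖F‖₂ = 4.1849.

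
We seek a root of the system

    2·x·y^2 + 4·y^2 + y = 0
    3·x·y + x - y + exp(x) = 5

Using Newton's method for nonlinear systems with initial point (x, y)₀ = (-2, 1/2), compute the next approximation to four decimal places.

At (-2, 1/2): F = (0.5000, -10.364665).
Jacobian J = [[2·y^2, 4·x·y + 8·y + 1], [3·y + exp(x) + 1, 3·x - 1]].
At the point, J = [[0.5000, 1.0000], [2.635335, -7.0000]] (det J = -6.135335).
Solving J·Δ = −F gives Δ = (1.1189, -1.0594).
Then the next iterate is (x, y)₁ = (-0.8811, -0.5594).

(-0.8811, -0.5594)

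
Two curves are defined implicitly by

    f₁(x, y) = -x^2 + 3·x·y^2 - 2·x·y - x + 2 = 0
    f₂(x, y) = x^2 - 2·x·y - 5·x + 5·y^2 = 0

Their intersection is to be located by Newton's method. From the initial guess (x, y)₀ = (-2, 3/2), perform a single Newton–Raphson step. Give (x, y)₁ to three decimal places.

(5.421, 4.542)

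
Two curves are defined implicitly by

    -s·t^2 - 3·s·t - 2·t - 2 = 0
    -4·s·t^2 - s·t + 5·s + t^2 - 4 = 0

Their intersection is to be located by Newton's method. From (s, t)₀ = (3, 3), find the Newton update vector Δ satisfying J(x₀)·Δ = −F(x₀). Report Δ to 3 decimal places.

(-5.723, 1.414)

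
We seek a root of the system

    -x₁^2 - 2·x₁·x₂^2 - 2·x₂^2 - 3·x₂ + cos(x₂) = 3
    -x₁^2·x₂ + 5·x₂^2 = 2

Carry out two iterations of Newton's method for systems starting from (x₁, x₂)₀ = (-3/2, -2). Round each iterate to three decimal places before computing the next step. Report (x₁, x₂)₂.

At (-3/2, -2): F = (4.33385, 22.500).
Jacobian J = [[-2·x₁ - 2·x₂^2, -4·x₁·x₂ - 4·x₂ - sin(x₂) - 3], [-2·x₁·x₂, -x₁^2 + 10·x₂]].
At the point, J = [[-5.000, -6.09070], [-6.000, -22.250]] (det J = 74.70578).
Solving J·Δ = −F gives Δ = (-0.544, 1.158).
Then the next iterate is (x₁, x₂)₁ = (-2.044, -0.842).
Round to (-2.044, -0.842) and repeat: F = (-2.50565, 5.06264), J = [[2.67007, -5.77022], [-3.44210, -12.59794]].
Δ = (1.136, 0.091), so (x₁, x₂)₂ = (-0.908, -0.751).

(-0.908, -0.751)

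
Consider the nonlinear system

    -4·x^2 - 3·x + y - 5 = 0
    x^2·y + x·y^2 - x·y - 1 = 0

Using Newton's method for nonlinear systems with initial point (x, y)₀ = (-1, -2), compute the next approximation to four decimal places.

At (-1, -2): F = (-8.0000, -9.0000).
Jacobian J = [[-8·x - 3, 1], [2·x·y + y^2 - y, x^2 + 2·x·y - x]].
At the point, J = [[5.0000, 1.0000], [10.0000, 6.0000]] (det J = 20.0000).
Solving J·Δ = −F gives Δ = (1.9500, -1.7500).
Then the next iterate is (x, y)₁ = (0.9500, -3.7500).

(0.9500, -3.7500)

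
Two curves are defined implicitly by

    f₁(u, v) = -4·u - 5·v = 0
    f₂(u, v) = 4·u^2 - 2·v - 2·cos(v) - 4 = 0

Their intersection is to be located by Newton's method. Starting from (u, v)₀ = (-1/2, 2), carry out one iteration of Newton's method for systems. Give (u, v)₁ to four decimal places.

At (-1/2, 2): F = (-8.0000, -6.167706).
Jacobian J = [[-4, -5], [8·u, 2·sin(v) - 2]].
At the point, J = [[-4.0000, -5.0000], [-4.0000, -0.181405]] (det J = -19.274379).
Solving J·Δ = −F gives Δ = (-1.5247, -0.3803).
Then the next iterate is (u, v)₁ = (-2.0247, 1.6197).

(-2.0247, 1.6197)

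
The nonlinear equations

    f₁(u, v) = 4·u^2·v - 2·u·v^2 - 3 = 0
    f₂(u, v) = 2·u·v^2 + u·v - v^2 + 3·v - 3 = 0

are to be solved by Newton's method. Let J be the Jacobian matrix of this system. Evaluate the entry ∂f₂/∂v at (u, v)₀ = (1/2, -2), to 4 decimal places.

3.5000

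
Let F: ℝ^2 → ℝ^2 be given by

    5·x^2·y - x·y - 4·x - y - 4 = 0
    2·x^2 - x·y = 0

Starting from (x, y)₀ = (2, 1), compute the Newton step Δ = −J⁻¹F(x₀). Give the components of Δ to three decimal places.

(-0.752, 0.369)

At (2, 1): F = (5.000, 6.000).
Jacobian J = [[10·x·y - y - 4, 5·x^2 - x - 1], [4·x - y, -x]].
At the point, J = [[15.000, 17.000], [7.000, -2.000]] (det J = -149.000).
Solving J·Δ = −F gives Δ = (-0.752, 0.369).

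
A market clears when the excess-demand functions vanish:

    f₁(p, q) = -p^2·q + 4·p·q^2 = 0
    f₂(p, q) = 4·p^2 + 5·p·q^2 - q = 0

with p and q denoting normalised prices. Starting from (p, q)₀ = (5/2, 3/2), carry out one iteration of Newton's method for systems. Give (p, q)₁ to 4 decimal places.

(1.4133, 1.0160)

At (5/2, 3/2): F = (13.1250, 51.6250).
Jacobian J = [[-2·p·q + 4·q^2, -p^2 + 8·p·q], [8·p + 5·q^2, 10·p·q - 1]].
At the point, J = [[1.5000, 23.7500], [31.2500, 36.5000]] (det J = -687.4375).
Solving J·Δ = −F gives Δ = (-1.0867, -0.4840).
Then the next iterate is (p, q)₁ = (1.4133, 1.0160).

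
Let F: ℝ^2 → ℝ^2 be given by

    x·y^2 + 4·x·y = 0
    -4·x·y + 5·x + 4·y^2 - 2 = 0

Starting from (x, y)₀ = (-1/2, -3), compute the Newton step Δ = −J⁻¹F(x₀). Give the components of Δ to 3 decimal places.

At (-1/2, -3): F = (1.500, 25.500).
Jacobian J = [[y^2 + 4·y, 2·x·y + 4·x], [-4·y + 5, -4·x + 8·y]].
At the point, J = [[-3.000, 1.000], [17.000, -22.000]] (det J = 49.000).
Solving J·Δ = −F gives Δ = (1.194, 2.082).

(1.194, 2.082)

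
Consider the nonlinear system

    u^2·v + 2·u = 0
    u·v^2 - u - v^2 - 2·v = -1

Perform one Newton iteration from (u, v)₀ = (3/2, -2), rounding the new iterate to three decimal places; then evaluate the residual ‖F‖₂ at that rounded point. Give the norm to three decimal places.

3.978

At (3/2, -2): F = (-1.500, 5.500).
Jacobian J = [[2·u·v + 2, u^2], [v^2 - 1, 2·u·v - 2·v - 2]].
At the point, J = [[-4.000, 2.250], [3.000, -4.000]] (det J = 9.250).
Solving J·Δ = −F gives Δ = (0.689, 1.892).
Then the next iterate is (u, v)₁ = (2.189, -0.108).
Re-evaluating at (2.189, -0.108): F = (3.86049, -0.95913), so ‖F‖₂ = 3.978.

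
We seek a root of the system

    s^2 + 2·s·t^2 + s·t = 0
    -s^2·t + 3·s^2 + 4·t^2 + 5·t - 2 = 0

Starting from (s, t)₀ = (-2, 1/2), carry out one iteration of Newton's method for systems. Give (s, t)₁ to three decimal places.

At (-2, 1/2): F = (2.000, 11.500).
Jacobian J = [[2·s + 2·t^2 + t, 4·s·t + s], [-2·s·t + 6·s, -s^2 + 8·t + 5]].
At the point, J = [[-3.000, -6.000], [-10.000, 5.000]] (det J = -75.000).
Solving J·Δ = −F gives Δ = (1.053, -0.193).
Then the next iterate is (s, t)₁ = (-0.947, 0.307).

(-0.947, 0.307)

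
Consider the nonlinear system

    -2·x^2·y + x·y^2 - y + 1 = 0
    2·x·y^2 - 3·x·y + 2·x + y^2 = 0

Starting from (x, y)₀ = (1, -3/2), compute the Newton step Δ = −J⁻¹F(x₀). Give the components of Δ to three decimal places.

(-0.409, 0.729)

At (1, -3/2): F = (7.750, 13.250).
Jacobian J = [[-4·x·y + y^2, -2·x^2 + 2·x·y - 1], [2·y^2 - 3·y + 2, 4·x·y - 3·x + 2·y]].
At the point, J = [[8.250, -6.000], [11.000, -12.000]] (det J = -33.000).
Solving J·Δ = −F gives Δ = (-0.409, 0.729).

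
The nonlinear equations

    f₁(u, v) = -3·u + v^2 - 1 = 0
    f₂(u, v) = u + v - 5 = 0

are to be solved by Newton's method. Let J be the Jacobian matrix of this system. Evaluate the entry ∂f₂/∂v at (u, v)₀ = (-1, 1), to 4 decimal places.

1.0000

∂f₂/∂v = 1.
At (-1, 1) this is 1.0000.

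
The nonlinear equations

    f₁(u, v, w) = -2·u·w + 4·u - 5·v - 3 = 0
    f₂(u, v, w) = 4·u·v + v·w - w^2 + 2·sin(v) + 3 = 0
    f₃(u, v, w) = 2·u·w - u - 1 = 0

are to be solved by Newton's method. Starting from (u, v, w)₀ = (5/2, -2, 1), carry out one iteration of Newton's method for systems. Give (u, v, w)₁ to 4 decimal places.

At (5/2, -2, 1): F = (12.0000, -21.818595, 1.5000).
Jacobian J = [[-2·w + 4, -5, -2·u], [4·v, 4·u + w + 2·cos(v), v - 2·w], [2·w - 1, 0, 2·u]].
At the point, J = [[2.0000, -5.0000, -5.0000], [-8.0000, 10.167706, -4.0000], [1.0000, 0.0000, 5.0000]] (det J = -27.484405).
Solving J·Δ = −F gives Δ = (6.2164, 6.4299, -1.5433).
Then the next iterate is (u, v, w)₁ = (8.7164, 4.4299, -0.5433).

(8.7164, 4.4299, -0.5433)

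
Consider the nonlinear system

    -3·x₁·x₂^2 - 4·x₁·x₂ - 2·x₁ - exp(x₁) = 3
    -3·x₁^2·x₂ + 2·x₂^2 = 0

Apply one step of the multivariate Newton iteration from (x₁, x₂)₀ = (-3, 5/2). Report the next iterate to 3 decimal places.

(-2.207, 1.364)

At (-3, 5/2): F = (89.20021, -55.000).
Jacobian J = [[-3·x₂^2 - 4·x₂ - exp(x₁) - 2, -6·x₁·x₂ - 4·x₁], [-6·x₁·x₂, -3·x₁^2 + 4·x₂]].
At the point, J = [[-30.79979, 57.000], [45.000, -17.000]] (det J = -2041.40362).
Solving J·Δ = −F gives Δ = (0.793, -1.136).
Then the next iterate is (x₁, x₂)₁ = (-2.207, 1.364).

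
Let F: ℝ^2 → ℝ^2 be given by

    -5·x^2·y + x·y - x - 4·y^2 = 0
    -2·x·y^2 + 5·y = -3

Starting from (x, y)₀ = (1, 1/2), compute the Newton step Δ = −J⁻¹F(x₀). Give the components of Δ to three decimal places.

At (1, 1/2): F = (-4.000, 5.000).
Jacobian J = [[-10·x·y + y - 1, -5·x^2 + x - 8·y], [-2·y^2, -4·x·y + 5]].
At the point, J = [[-5.500, -8.000], [-0.500, 3.000]] (det J = -20.500).
Solving J·Δ = −F gives Δ = (1.366, -1.439).

(1.366, -1.439)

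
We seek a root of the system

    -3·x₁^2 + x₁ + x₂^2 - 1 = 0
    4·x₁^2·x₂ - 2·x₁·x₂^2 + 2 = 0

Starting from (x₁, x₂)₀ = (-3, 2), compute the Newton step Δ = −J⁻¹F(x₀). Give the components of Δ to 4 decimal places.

At (-3, 2): F = (-27.0000, 98.0000).
Jacobian J = [[-6·x₁ + 1, 2·x₂], [8·x₁·x₂ - 2·x₂^2, 4·x₁^2 - 4·x₁·x₂]].
At the point, J = [[19.0000, 4.0000], [-56.0000, 60.0000]] (det J = 1364.0000).
Solving J·Δ = −F gives Δ = (1.4751, -0.2566).

(1.4751, -0.2566)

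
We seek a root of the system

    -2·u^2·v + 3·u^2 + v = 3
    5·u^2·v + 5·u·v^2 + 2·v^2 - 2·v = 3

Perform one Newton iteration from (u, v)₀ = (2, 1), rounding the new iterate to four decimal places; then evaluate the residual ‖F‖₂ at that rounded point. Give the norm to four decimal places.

6.9027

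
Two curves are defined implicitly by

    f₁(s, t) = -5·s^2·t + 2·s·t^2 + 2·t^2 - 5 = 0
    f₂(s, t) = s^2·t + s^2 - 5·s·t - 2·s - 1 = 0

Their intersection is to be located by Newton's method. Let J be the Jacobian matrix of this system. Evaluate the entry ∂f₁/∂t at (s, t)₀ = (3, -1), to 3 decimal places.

-61.000

∂f₁/∂t = -5·s^2 + 4·s·t + 4·t.
At (3, -1) this is -61.000.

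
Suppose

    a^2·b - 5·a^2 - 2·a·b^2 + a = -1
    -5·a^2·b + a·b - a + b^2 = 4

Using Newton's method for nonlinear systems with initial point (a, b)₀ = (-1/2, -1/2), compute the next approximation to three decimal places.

At (-1/2, -1/2): F = (-0.625, -2.375).
Jacobian J = [[2·a·b - 10·a - 2·b^2 + 1, a^2 - 4·a·b], [-10·a·b + b - 1, -5·a^2 + a + 2·b]].
At the point, J = [[6.000, -0.750], [-4.000, -2.750]] (det J = -19.500).
Solving J·Δ = −F gives Δ = (-0.003, -0.859).
Then the next iterate is (a, b)₁ = (-0.503, -1.359).

(-0.503, -1.359)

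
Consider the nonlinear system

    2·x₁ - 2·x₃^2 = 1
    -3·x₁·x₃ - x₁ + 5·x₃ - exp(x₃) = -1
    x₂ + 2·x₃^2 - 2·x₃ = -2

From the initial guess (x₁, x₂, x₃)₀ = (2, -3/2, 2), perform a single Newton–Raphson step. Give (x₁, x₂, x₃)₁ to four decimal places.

(1.4343, -1.4015, 1.2336)

At (2, -3/2, 2): F = (-5.0000, -10.389056, 4.5000).
Jacobian J = [[2, 0, -4·x₃], [-3·x₃ - 1, 0, -3·x₁ - exp(x₃) + 5], [0, 1, 4·x₃ - 2]].
At the point, J = [[2.0000, 0.0000, -8.0000], [-7.0000, 0.0000, -8.389056], [0.0000, 1.0000, 6.0000]] (det J = 72.778112).
Solving J·Δ = −F gives Δ = (-0.5657, 0.0985, -0.7664).
Then the next iterate is (x₁, x₂, x₃)₁ = (1.4343, -1.4015, 1.2336).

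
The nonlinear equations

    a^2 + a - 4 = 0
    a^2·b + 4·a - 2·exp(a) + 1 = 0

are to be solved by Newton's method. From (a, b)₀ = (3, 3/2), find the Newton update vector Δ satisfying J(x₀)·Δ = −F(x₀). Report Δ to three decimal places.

At (3, 3/2): F = (8.000, -13.67107).
Jacobian J = [[2·a + 1, 0], [2·a·b - 2·exp(a) + 4, a^2]].
At the point, J = [[7.000, 0.000], [-27.17107, 9.000]] (det J = 63.000).
Solving J·Δ = −F gives Δ = (-1.143, -1.931).

(-1.143, -1.931)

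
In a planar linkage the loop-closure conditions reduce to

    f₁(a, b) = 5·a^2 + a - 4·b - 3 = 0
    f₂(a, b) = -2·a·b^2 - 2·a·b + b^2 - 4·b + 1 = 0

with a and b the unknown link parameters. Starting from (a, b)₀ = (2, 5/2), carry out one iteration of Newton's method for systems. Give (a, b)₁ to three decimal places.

At (2, 5/2): F = (9.000, -37.750).
Jacobian J = [[10·a + 1, -4], [-2·b^2 - 2·b, -4·a·b - 2·a + 2·b - 4]].
At the point, J = [[21.000, -4.000], [-17.500, -23.000]] (det J = -553.000).
Solving J·Δ = −F gives Δ = (-0.647, -1.149).
Then the next iterate is (a, b)₁ = (1.353, 1.351).

(1.353, 1.351)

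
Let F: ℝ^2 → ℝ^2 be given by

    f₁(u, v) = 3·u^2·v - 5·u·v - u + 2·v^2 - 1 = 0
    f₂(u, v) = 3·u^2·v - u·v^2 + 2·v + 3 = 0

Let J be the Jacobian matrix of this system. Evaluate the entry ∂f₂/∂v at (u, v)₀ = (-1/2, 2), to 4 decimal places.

4.7500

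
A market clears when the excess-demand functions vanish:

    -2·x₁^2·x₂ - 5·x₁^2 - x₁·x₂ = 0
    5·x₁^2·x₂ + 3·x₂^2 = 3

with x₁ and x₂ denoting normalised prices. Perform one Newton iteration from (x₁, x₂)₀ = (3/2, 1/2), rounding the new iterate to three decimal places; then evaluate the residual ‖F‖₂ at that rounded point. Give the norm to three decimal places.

3.291

At (3/2, 1/2): F = (-14.250, 3.375).
Jacobian J = [[-4·x₁·x₂ - 10·x₁ - x₂, -2·x₁^2 - x₁], [10·x₁·x₂, 5·x₁^2 + 6·x₂]].
At the point, J = [[-18.500, -6.000], [7.500, 14.250]] (det J = -218.625).
Solving J·Δ = −F gives Δ = (-0.836, 0.203).
Then the next iterate is (x₁, x₂)₁ = (0.664, 0.703).
Re-evaluating at (0.664, 0.703): F = (-3.29117, 0.03238), so ‖F‖₂ = 3.291.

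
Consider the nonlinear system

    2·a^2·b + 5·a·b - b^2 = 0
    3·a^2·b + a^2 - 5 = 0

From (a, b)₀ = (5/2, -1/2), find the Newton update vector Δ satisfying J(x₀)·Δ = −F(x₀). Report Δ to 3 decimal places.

At (5/2, -1/2): F = (-12.750, -8.125).
Jacobian J = [[4·a·b + 5·b, 2·a^2 + 5·a - 2·b], [6·a·b + 2·a, 3·a^2]].
At the point, J = [[-7.500, 26.000], [-2.500, 18.750]] (det J = -75.625).
Solving J·Δ = −F gives Δ = (-0.368, 0.384).

(-0.368, 0.384)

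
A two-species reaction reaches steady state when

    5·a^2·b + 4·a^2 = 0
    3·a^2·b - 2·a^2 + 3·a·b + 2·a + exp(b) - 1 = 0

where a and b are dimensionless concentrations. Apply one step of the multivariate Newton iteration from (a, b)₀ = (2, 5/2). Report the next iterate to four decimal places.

(1.3037, 1.4978)

At (2, 5/2): F = (66.0000, 52.182494).
Jacobian J = [[10·a·b + 8·a, 5·a^2], [6·a·b - 4·a + 3·b + 2, 3·a^2 + 3·a + exp(b)]].
At the point, J = [[66.0000, 20.0000], [31.5000, 30.182494]] (det J = 1362.044601).
Solving J·Δ = −F gives Δ = (-0.6963, -1.0022).
Then the next iterate is (a, b)₁ = (1.3037, 1.4978).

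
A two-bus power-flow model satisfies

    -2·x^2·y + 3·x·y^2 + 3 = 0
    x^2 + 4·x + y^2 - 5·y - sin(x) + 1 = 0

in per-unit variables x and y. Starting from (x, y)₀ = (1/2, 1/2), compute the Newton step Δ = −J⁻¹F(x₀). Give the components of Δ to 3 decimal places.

(-4.170, -4.168)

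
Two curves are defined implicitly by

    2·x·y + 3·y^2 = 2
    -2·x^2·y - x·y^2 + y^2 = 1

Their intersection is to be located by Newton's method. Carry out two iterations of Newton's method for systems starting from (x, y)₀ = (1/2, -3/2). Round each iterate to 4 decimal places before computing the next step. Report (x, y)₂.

(0.5003, -1.0046)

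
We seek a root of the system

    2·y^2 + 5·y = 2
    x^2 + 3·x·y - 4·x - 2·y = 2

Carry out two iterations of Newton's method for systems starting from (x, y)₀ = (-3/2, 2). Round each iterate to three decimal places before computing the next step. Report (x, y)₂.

(-1.172, 0.394)

At (-3/2, 2): F = (16.000, -6.750).
Jacobian J = [[0, 4·y + 5], [2·x + 3·y - 4, 3·x - 2]].
At the point, J = [[0.000, 13.000], [-1.000, -6.500]] (det J = 13.000).
Solving J·Δ = −F gives Δ = (1.250, -1.231).
Then the next iterate is (x, y)₁ = (-0.250, 0.769).
Round to (-0.250, 0.769) and repeat: F = (3.02772, -3.05225), J = [[0.000, 8.076], [-2.193, -2.750]].
Δ = (-0.922, -0.375), so (x, y)₂ = (-1.172, 0.394).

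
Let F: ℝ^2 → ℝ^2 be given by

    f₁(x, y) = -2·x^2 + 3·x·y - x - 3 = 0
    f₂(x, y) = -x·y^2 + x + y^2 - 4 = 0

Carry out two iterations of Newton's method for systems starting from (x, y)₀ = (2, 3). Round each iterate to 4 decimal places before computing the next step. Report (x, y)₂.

(0.2058, 2.1059)

At (2, 3): F = (5.0000, -11.0000).
Jacobian J = [[-4·x + 3·y - 1, 3·x], [-y^2 + 1, -2·x·y + 2·y]].
At the point, J = [[0.0000, 6.0000], [-8.0000, -6.0000]] (det J = 48.0000).
Solving J·Δ = −F gives Δ = (-0.7500, -0.8333).
Then the next iterate is (x, y)₁ = (1.2500, 2.1667).
Round to (1.2500, 2.1667) and repeat: F = (0.750125, -3.923647), J = [[0.5001, 3.7500], [-3.694589, -1.083350]].
Δ = (-1.0442, -0.0608), so (x, y)₂ = (0.2058, 2.1059).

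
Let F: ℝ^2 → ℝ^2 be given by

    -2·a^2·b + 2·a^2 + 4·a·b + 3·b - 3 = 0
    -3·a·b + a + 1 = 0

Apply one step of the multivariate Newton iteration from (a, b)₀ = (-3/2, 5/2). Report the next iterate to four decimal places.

At (-3/2, 5/2): F = (-17.2500, 10.7500).
Jacobian J = [[-4·a·b + 4·a + 4·b, -2·a^2 + 4·a + 3], [-3·b + 1, -3·a]].
At the point, J = [[19.0000, -7.5000], [-6.5000, 4.5000]] (det J = 36.7500).
Solving J·Δ = −F gives Δ = (-0.0816, -2.5068).
Then the next iterate is (a, b)₁ = (-1.5816, -0.0068).

(-1.5816, -0.0068)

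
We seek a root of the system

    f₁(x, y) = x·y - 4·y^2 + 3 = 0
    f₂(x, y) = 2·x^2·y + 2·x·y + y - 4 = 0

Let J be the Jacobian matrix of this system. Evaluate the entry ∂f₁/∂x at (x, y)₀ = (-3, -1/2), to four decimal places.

-0.5000

∂f₁/∂x = y.
At (-3, -1/2) this is -0.5000.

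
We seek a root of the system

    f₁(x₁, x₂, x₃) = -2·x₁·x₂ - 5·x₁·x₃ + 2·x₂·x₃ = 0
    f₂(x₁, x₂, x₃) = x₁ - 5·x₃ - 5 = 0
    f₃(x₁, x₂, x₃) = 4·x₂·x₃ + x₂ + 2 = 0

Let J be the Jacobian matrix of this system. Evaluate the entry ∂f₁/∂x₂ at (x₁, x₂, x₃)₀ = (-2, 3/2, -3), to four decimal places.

∂f₁/∂x₂ = -2·x₁ + 2·x₃.
At (-2, 3/2, -3) this is -2.0000.

-2.0000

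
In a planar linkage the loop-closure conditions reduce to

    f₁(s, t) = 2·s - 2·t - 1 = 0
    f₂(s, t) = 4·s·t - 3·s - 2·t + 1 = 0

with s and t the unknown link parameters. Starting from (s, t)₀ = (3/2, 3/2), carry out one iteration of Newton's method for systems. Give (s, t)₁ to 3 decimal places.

(1.429, 0.929)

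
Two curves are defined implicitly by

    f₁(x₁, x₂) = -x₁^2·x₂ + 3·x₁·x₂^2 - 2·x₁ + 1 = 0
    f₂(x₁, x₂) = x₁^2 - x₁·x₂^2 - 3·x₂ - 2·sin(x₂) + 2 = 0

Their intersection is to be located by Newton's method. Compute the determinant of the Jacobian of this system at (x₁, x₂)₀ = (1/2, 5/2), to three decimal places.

-17.480

J = [[-2·x₁·x₂ + 3·x₂^2 - 2, -x₁^2 + 6·x₁·x₂], [2·x₁ - x₂^2, -2·x₁·x₂ - 2·cos(x₂) - 3]].
At the point, J = [[14.250, 7.250], [-5.250, -3.89771]].
det J = -17.480.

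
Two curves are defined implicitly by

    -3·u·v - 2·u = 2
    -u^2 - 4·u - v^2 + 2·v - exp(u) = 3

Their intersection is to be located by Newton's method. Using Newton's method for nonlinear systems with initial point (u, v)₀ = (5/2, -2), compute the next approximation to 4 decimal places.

(0.6631, -1.9130)

At (5/2, -2): F = (8.0000, -39.432494).
Jacobian J = [[-3·v - 2, -3·u], [-2·u - exp(u) - 4, -2·v + 2]].
At the point, J = [[4.0000, -7.5000], [-21.182494, 6.0000]] (det J = -134.868705).
Solving J·Δ = −F gives Δ = (-1.8369, 0.0870).
Then the next iterate is (u, v)₁ = (0.6631, -1.9130).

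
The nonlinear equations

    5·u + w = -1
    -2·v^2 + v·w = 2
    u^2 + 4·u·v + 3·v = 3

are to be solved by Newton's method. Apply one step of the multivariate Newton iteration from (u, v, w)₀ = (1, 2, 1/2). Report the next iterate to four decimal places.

(13.8000, -18.0000, -70.0000)

At (1, 2, 1/2): F = (6.5000, -9.0000, 12.0000).
Jacobian J = [[5, 0, 1], [0, -4·v + w, v], [2·u + 4·v, 4·u + 3, 0]].
At the point, J = [[5.0000, 0.0000, 1.0000], [0.0000, -7.5000, 2.0000], [10.0000, 7.0000, 0.0000]] (det J = 5.0000).
Solving J·Δ = −F gives Δ = (12.8000, -20.0000, -70.5000).
Then the next iterate is (u, v, w)₁ = (13.8000, -18.0000, -70.0000).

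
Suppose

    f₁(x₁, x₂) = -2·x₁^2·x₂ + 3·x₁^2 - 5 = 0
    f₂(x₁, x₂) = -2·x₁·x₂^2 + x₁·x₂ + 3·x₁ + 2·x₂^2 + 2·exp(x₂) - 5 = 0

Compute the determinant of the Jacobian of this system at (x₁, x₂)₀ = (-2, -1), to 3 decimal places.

J = [[-4·x₁·x₂ + 6·x₁, -2·x₁^2], [-2·x₂^2 + x₂ + 3, -4·x₁·x₂ + x₁ + 4·x₂ + 2·exp(x₂)]].
At the point, J = [[-20.000, -8.000], [0.000, -13.26424]].
det J = 265.285.

265.285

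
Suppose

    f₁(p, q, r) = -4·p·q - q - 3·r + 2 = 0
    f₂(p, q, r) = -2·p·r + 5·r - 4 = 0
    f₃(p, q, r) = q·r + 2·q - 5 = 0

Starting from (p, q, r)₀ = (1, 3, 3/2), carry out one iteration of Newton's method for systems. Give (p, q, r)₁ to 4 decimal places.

(0.0800, 2.3600, 0.4133)

At (1, 3, 3/2): F = (-17.5000, 0.5000, 5.5000).
Jacobian J = [[-4·q, -4·p - 1, -3], [-2·r, 0, -2·p + 5], [0, r + 2, q]].
At the point, J = [[-12.0000, -5.0000, -3.0000], [-3.0000, 0.0000, 3.0000], [0.0000, 3.5000, 3.0000]] (det J = 112.5000).
Solving J·Δ = −F gives Δ = (-0.9200, -0.6400, -1.0867).
Then the next iterate is (p, q, r)₁ = (0.0800, 2.3600, 0.4133).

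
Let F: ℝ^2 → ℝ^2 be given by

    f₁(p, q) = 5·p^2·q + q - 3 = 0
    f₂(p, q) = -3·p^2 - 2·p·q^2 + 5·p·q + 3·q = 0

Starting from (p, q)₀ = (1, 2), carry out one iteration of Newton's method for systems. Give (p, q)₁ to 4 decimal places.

At (1, 2): F = (9.0000, 5.0000).
Jacobian J = [[10·p·q, 5·p^2 + 1], [-6·p - 2·q^2 + 5·q, -4·p·q + 5·p + 3]].
At the point, J = [[20.0000, 6.0000], [-4.0000, 0.0000]] (det J = 24.0000).
Solving J·Δ = −F gives Δ = (1.2500, -5.6667).
Then the next iterate is (p, q)₁ = (2.2500, -3.6667).

(2.2500, -3.6667)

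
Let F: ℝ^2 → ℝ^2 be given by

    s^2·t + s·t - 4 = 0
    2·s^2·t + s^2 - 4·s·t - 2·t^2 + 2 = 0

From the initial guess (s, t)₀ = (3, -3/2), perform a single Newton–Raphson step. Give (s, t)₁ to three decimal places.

(-1.333, -3.458)

At (3, -3/2): F = (-22.000, -2.500).
Jacobian J = [[2·s·t + t, s^2 + s], [4·s·t + 2·s - 4·t, 2·s^2 - 4·s - 4·t]].
At the point, J = [[-10.500, 12.000], [-6.000, 12.000]] (det J = -54.000).
Solving J·Δ = −F gives Δ = (-4.333, -1.958).
Then the next iterate is (s, t)₁ = (-1.333, -3.458).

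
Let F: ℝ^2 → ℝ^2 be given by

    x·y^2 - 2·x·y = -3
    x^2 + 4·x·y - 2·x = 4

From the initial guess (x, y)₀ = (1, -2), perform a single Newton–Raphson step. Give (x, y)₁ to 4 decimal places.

(-1.1250, -3.0000)

At (1, -2): F = (11.0000, -13.0000).
Jacobian J = [[y^2 - 2·y, 2·x·y - 2·x], [2·x + 4·y - 2, 4·x]].
At the point, J = [[8.0000, -6.0000], [-8.0000, 4.0000]] (det J = -16.0000).
Solving J·Δ = −F gives Δ = (-2.1250, -1.0000).
Then the next iterate is (x, y)₁ = (-1.1250, -3.0000).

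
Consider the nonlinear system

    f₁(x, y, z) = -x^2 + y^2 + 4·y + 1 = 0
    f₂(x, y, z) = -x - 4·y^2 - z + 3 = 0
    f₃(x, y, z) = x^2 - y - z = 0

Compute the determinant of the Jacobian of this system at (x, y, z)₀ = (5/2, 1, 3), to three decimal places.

J = [[-2·x, 2·y + 4, 0], [-1, -8·y, -1], [2·x, -1, -1]].
At the point, J = [[-5.000, 6.000, 0.000], [-1.000, -8.000, -1.000], [5.000, -1.000, -1.000]].
det J = -71.000.

-71.000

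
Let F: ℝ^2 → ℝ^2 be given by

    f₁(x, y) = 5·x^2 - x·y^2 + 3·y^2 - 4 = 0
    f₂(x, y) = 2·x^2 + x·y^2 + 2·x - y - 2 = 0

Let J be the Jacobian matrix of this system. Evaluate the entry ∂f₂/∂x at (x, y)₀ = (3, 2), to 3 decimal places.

∂f₂/∂x = 4·x + y^2 + 2.
At (3, 2) this is 18.000.

18.000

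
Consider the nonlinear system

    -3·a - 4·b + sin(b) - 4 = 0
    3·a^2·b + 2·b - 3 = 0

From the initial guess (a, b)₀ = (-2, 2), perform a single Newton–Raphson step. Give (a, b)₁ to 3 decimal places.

(-1.736, 0.668)

At (-2, 2): F = (-5.09070, 25.000).
Jacobian J = [[-3, cos(b) - 4], [6·a·b, 3·a^2 + 2]].
At the point, J = [[-3.000, -4.41615], [-24.000, 14.000]] (det J = -147.98752).
Solving J·Δ = −F gives Δ = (0.264, -1.332).
Then the next iterate is (a, b)₁ = (-1.736, 0.668).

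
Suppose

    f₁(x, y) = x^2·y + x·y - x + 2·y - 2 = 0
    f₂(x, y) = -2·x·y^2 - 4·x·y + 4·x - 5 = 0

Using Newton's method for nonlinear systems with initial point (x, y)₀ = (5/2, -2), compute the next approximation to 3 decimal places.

At (5/2, -2): F = (-26.000, 5.000).
Jacobian J = [[2·x·y + y - 1, x^2 + x + 2], [-2·y^2 - 4·y + 4, -4·x·y - 4·x]].
At the point, J = [[-13.000, 10.750], [4.000, 10.000]] (det J = -173.000).
Solving J·Δ = −F gives Δ = (-1.814, 0.225).
Then the next iterate is (x, y)₁ = (0.686, -1.775).

(0.686, -1.775)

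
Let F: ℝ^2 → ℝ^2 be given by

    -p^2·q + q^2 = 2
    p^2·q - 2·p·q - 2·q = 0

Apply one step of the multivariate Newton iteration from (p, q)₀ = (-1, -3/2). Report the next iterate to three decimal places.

(-0.798, -1.214)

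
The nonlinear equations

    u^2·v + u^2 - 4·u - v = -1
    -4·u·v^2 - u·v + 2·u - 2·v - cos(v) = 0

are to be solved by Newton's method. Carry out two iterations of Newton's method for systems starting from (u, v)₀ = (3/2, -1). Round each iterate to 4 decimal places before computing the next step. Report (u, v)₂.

At (3/2, -1): F = (-4.0000, -0.040302).
Jacobian J = [[2·u·v + 2·u - 4, u^2 - 1], [-4·v^2 - v + 2, -8·u·v - u + sin(v) - 2]].
At the point, J = [[-4.0000, 1.2500], [-1.0000, 7.658529]] (det J = -29.384116).
Solving J·Δ = −F gives Δ = (-1.0408, -0.1306).
Then the next iterate is (u, v)₁ = (0.4592, -1.1306).
Round to (0.4592, -1.1306) and repeat: F = (0.266261, 0.924753), J = [[-4.119943, -0.789135], [-1.982425, 0.789504]].
Δ = (0.1951, -0.6813), so (u, v)₂ = (0.6543, -1.8119).

(0.6543, -1.8119)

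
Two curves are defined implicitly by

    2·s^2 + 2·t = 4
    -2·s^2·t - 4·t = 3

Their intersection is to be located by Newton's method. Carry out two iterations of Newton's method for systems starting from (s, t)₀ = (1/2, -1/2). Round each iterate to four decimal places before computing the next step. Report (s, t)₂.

(1.7012, -0.2918)

At (1/2, -1/2): F = (-4.5000, -0.7500).
Jacobian J = [[4·s, 2], [-4·s·t, -2·s^2 - 4]].
At the point, J = [[2.0000, 2.0000], [1.0000, -4.5000]] (det J = -11.0000).
Solving J·Δ = −F gives Δ = (1.9773, 0.2727).
Then the next iterate is (s, t)₁ = (2.4773, -0.2273).
Round to (2.4773, -0.2273) and repeat: F = (7.819431, 0.699087), J = [[9.9092, 2.0000], [2.252361, -16.274031]].
Δ = (-0.7761, -0.0645), so (s, t)₂ = (1.7012, -0.2918).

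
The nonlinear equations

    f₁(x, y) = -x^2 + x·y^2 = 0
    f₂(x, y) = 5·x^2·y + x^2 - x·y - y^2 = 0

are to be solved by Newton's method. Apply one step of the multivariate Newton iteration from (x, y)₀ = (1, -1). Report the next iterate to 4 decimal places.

(0.6000, -0.8000)

At (1, -1): F = (0.0000, -4.0000).
Jacobian J = [[-2·x + y^2, 2·x·y], [10·x·y + 2·x - y, 5·x^2 - x - 2·y]].
At the point, J = [[-1.0000, -2.0000], [-7.0000, 6.0000]] (det J = -20.0000).
Solving J·Δ = −F gives Δ = (-0.4000, 0.2000).
Then the next iterate is (x, y)₁ = (0.6000, -0.8000).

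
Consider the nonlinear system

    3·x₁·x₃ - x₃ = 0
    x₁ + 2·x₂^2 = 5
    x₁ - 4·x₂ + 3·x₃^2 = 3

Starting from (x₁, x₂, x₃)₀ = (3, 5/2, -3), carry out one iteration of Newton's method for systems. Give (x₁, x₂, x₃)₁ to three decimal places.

At (3, 5/2, -3): F = (-24.000, 10.500, 17.000).
Jacobian J = [[3·x₃, 0, 3·x₁ - 1], [1, 4·x₂, 0], [1, -4, 6·x₃]].
At the point, J = [[-9.000, 0.000, 8.000], [1.000, 10.000, 0.000], [1.000, -4.000, -18.000]] (det J = 1508.000).
Solving J·Δ = −F gives Δ = (-1.740, -0.876, 1.042).
Then the next iterate is (x₁, x₂, x₃)₁ = (1.260, 1.624, -1.958).

(1.260, 1.624, -1.958)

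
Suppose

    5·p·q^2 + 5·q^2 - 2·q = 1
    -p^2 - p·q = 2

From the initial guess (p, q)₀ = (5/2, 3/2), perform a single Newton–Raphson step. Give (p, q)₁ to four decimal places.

(0.7755, 1.1837)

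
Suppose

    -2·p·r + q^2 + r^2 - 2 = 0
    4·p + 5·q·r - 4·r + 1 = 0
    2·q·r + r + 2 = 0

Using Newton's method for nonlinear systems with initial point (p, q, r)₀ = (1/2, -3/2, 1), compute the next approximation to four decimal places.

(1.3869, -2.2619, 0.2381)

At (1/2, -3/2, 1): F = (0.2500, -8.5000, 0.0000).
Jacobian J = [[-2·r, 2·q, -2·p + 2·r], [4, 5·r, 5·q - 4], [0, 2·r, 2·q + 1]].
At the point, J = [[-2.0000, -3.0000, 1.0000], [4.0000, 5.0000, -11.5000], [0.0000, 2.0000, -2.0000]] (det J = -42.0000).
Solving J·Δ = −F gives Δ = (0.8869, -0.7619, -0.7619).
Then the next iterate is (p, q, r)₁ = (1.3869, -2.2619, 0.2381).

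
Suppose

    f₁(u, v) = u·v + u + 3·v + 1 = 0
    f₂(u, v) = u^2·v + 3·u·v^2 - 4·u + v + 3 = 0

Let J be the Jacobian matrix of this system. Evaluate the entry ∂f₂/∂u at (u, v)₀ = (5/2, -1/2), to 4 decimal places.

-5.7500

∂f₂/∂u = 2·u·v + 3·v^2 - 4.
At (5/2, -1/2) this is -5.7500.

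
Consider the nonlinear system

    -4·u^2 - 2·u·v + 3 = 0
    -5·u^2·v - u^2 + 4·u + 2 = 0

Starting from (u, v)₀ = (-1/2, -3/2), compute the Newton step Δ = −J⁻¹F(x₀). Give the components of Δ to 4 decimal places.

At (-1/2, -3/2): F = (0.5000, 1.6250).
Jacobian J = [[-8·u - 2·v, -2·u], [-10·u·v - 2·u + 4, -5·u^2]].
At the point, J = [[7.0000, 1.0000], [-2.5000, -1.2500]] (det J = -6.2500).
Solving J·Δ = −F gives Δ = (-0.3600, 2.0200).

(-0.3600, 2.0200)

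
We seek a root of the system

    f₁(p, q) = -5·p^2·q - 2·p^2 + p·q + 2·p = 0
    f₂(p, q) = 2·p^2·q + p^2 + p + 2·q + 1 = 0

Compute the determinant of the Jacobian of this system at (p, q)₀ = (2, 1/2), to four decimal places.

J = [[-10·p·q - 4·p + q + 2, -5·p^2 + p], [4·p·q + 2·p + 1, 2·p^2 + 2]].
At the point, J = [[-15.5000, -18.0000], [9.0000, 10.0000]].
det J = 7.0000.

7.0000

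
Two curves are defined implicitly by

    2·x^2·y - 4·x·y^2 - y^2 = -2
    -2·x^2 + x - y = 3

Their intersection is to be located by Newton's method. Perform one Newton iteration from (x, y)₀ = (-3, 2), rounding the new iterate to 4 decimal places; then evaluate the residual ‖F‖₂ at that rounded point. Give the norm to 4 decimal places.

At (-3, 2): F = (82.0000, -26.0000).
Jacobian J = [[4·x·y - 4·y^2, 2·x^2 - 8·x·y - 2·y], [-4·x + 1, -1]].
At the point, J = [[-40.0000, 62.0000], [13.0000, -1.0000]] (det J = -766.0000).
Solving J·Δ = −F gives Δ = (1.9974, -0.0339).
Then the next iterate is (x, y)₁ = (-1.0026, 1.9661).
Re-evaluating at (-1.0026, 1.9661): F = (17.589523, -7.979114), so ‖F‖₂ = 19.3147.

19.3147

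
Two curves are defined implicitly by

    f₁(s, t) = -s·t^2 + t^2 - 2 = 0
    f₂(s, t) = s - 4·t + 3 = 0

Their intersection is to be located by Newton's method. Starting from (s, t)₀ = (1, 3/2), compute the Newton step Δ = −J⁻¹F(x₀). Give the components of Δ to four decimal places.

(-0.8889, -0.7222)

At (1, 3/2): F = (-2.0000, -2.0000).
Jacobian J = [[-t^2, -2·s·t + 2·t], [1, -4]].
At the point, J = [[-2.2500, 0.0000], [1.0000, -4.0000]] (det J = 9.0000).
Solving J·Δ = −F gives Δ = (-0.8889, -0.7222).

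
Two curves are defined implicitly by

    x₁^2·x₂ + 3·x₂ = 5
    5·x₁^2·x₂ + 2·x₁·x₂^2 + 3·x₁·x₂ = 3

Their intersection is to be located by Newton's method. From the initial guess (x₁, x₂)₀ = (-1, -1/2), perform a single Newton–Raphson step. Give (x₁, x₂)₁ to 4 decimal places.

(-1.8333, 1.4583)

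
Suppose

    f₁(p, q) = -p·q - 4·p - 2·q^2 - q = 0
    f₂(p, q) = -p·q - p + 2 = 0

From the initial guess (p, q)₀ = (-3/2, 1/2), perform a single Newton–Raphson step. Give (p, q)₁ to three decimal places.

At (-3/2, 1/2): F = (5.750, 4.250).
Jacobian J = [[-q - 4, -p - 4·q - 1], [-q - 1, -p]].
At the point, J = [[-4.500, -1.500], [-1.500, 1.500]] (det J = -9.000).
Solving J·Δ = −F gives Δ = (1.667, -1.167).
Then the next iterate is (p, q)₁ = (0.167, -0.667).

(0.167, -0.667)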